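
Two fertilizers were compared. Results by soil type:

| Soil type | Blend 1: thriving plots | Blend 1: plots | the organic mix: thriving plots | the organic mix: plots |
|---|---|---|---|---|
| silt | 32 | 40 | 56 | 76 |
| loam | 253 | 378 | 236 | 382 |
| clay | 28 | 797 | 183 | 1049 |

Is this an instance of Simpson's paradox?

Silt: Blend 1 32/40 = 80.0%, the organic mix 56/76 = 73.7% → Blend 1
Loam: Blend 1 253/378 = 66.9%, the organic mix 236/382 = 61.8% → Blend 1
Clay: Blend 1 28/797 = 3.5%, the organic mix 183/1049 = 17.4% → the organic mix
Overall: Blend 1 313/1215 = 25.8%, the organic mix 475/1507 = 31.5% → the organic mix
Neither sweeps: Blend 1 wins 2 of 3 groups, the organic mix wins 1. The organic mix wins overall but not every group — no Simpson reversal.

No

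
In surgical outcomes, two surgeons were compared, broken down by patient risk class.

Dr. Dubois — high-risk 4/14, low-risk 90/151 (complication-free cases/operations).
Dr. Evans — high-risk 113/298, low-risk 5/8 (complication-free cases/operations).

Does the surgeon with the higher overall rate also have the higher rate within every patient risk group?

High-risk: Dr. Dubois 4/14 = 28.6%, Dr. Evans 113/298 = 37.9% → Dr. Evans
Low-risk: Dr. Dubois 90/151 = 59.6%, Dr. Evans 5/8 = 62.5% → Dr. Evans
Overall: Dr. Dubois 94/165 = 57.0%, Dr. Evans 118/306 = 38.6% → Dr. Dubois
Dr. Evans wins each patient risk group but Dr. Dubois wins overall — the comparison reverses. Dr. Evans's operations skew toward high-risk, which has a lower base rate.

No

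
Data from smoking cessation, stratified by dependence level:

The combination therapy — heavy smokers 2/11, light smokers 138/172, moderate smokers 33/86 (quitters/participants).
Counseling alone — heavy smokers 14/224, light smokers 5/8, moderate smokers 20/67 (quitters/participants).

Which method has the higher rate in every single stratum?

the combination therapy

Heavy smokers: the combination therapy 2/11 = 18.2%, counseling alone 14/224 = 6.2% → the combination therapy
Light smokers: the combination therapy 138/172 = 80.2%, counseling alone 5/8 = 62.5% → the combination therapy
Moderate smokers: the combination therapy 33/86 = 38.4%, counseling alone 20/67 = 29.9% → the combination therapy
The combination therapy has the higher rate in all 3 groups.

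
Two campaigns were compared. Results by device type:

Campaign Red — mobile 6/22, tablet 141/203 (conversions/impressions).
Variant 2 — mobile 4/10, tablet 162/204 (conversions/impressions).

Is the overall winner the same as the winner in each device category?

Yes

Mobile: Campaign Red 6/22 = 27.3%, Variant 2 4/10 = 40.0% → Variant 2
Tablet: Campaign Red 141/203 = 69.5%, Variant 2 162/204 = 79.4% → Variant 2
Overall: Campaign Red 147/225 = 65.3%, Variant 2 166/214 = 77.6% → Variant 2
Variant 2 wins overall and in every device group — no reversal.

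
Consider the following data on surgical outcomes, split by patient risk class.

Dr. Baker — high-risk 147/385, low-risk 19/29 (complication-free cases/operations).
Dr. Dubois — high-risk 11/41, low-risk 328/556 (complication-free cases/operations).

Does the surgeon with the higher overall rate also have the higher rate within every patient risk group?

High-risk: Dr. Baker 147/385 = 38.2%, Dr. Dubois 11/41 = 26.8% → Dr. Baker
Low-risk: Dr. Baker 19/29 = 65.5%, Dr. Dubois 328/556 = 59.0% → Dr. Baker
Overall: Dr. Baker 166/414 = 40.1%, Dr. Dubois 339/597 = 56.8% → Dr. Dubois
Dr. Baker wins each patient risk group but Dr. Dubois wins overall — the comparison reverses. Dr. Baker's operations skew toward high-risk, which has a lower base rate.

No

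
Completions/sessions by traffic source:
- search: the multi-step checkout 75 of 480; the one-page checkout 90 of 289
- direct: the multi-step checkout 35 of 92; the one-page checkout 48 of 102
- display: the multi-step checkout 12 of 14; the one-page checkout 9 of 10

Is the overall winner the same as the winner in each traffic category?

Search: the multi-step checkout 75/480 = 15.6%, the one-page checkout 90/289 = 31.1% → the one-page checkout
Direct: the multi-step checkout 35/92 = 38.0%, the one-page checkout 48/102 = 47.1% → the one-page checkout
Display: the multi-step checkout 12/14 = 85.7%, the one-page checkout 9/10 = 90.0% → the one-page checkout
Overall: the multi-step checkout 122/586 = 20.8%, the one-page checkout 147/401 = 36.7% → the one-page checkout
The one-page checkout wins overall and in every traffic group — no reversal.

Yes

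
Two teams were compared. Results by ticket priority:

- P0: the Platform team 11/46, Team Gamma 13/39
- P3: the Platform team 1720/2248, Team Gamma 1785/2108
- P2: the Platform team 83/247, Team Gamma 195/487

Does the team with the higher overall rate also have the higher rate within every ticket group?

Yes

P0: the Platform team 11/46 = 23.9%, Team Gamma 13/39 = 33.3% → Team Gamma
P3: the Platform team 1720/2248 = 76.5%, Team Gamma 1785/2108 = 84.7% → Team Gamma
P2: the Platform team 83/247 = 33.6%, Team Gamma 195/487 = 40.0% → Team Gamma
Overall: the Platform team 1814/2541 = 71.4%, Team Gamma 1993/2634 = 75.7% → Team Gamma
Team Gamma wins overall and in every ticket group — no reversal.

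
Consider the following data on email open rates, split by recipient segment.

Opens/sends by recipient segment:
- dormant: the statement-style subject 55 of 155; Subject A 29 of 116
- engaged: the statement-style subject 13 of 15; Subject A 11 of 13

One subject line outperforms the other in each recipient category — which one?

Dormant: the statement-style subject 55/155 = 35.5%, Subject A 29/116 = 25.0% → the statement-style subject
Engaged: the statement-style subject 13/15 = 86.7%, Subject A 11/13 = 84.6% → the statement-style subject
The statement-style subject has the higher rate in both groups.

the statement-style subject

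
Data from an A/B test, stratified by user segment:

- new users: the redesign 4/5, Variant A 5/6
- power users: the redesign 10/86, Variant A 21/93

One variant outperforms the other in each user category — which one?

New users: the redesign 4/5 = 80.0%, Variant A 5/6 = 83.3% → Variant A
Power users: the redesign 10/86 = 11.6%, Variant A 21/93 = 22.6% → Variant A
Variant A has the higher rate in both groups.

Variant A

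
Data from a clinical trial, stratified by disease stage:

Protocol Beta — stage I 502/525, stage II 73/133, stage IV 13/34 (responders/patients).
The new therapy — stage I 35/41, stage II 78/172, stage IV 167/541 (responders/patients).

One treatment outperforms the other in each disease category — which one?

Stage I: Protocol Beta 502/525 = 95.6%, the new therapy 35/41 = 85.4% → Protocol Beta
Stage II: Protocol Beta 73/133 = 54.9%, the new therapy 78/172 = 45.3% → Protocol Beta
Stage IV: Protocol Beta 13/34 = 38.2%, the new therapy 167/541 = 30.9% → Protocol Beta
Protocol Beta has the higher rate in all 3 groups.

Protocol Beta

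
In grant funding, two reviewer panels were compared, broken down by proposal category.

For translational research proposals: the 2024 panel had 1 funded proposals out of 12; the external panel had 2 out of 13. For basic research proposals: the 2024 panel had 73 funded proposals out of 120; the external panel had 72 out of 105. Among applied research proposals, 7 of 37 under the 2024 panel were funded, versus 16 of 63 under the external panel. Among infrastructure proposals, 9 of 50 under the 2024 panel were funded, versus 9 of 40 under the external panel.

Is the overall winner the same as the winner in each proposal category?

Translational research: the 2024 panel 1/12 = 8.3%, the external panel 2/13 = 15.4% → the external panel
Basic research: the 2024 panel 73/120 = 60.8%, the external panel 72/105 = 68.6% → the external panel
Applied research: the 2024 panel 7/37 = 18.9%, the external panel 16/63 = 25.4% → the external panel
Infrastructure: the 2024 panel 9/50 = 18.0%, the external panel 9/40 = 22.5% → the external panel
Overall: the 2024 panel 90/219 = 41.1%, the external panel 99/221 = 44.8% → the external panel
The external panel wins overall and in every proposal group — no reversal.

Yes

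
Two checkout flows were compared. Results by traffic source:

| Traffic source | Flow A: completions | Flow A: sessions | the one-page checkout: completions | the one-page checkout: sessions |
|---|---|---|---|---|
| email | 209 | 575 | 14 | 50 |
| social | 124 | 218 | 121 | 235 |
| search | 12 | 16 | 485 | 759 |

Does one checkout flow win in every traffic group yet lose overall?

Yes

Email: Flow A 209/575 = 36.3%, the one-page checkout 14/50 = 28.0% → Flow A
Social: Flow A 124/218 = 56.9%, the one-page checkout 121/235 = 51.5% → Flow A
Search: Flow A 12/16 = 75.0%, the one-page checkout 485/759 = 63.9% → Flow A
Overall: Flow A 345/809 = 42.6%, the one-page checkout 620/1044 = 59.4% → the one-page checkout
Flow A wins each traffic group but the one-page checkout wins overall — the comparison reverses. Flow A's sessions skew toward email, which has a lower base rate.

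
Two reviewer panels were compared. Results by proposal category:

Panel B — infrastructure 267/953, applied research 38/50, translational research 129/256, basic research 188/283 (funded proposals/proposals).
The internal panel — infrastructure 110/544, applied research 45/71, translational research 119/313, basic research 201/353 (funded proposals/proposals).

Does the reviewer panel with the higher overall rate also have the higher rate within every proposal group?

Infrastructure: Panel B 267/953 = 28.0%, the internal panel 110/544 = 20.2% → Panel B
Applied research: Panel B 38/50 = 76.0%, the internal panel 45/71 = 63.4% → Panel B
Translational research: Panel B 129/256 = 50.4%, the internal panel 119/313 = 38.0% → Panel B
Basic research: Panel B 188/283 = 66.4%, the internal panel 201/353 = 56.9% → Panel B
Overall: Panel B 622/1542 = 40.3%, the internal panel 475/1281 = 37.1% → Panel B
Panel B wins overall and in every proposal group — no reversal.

Yes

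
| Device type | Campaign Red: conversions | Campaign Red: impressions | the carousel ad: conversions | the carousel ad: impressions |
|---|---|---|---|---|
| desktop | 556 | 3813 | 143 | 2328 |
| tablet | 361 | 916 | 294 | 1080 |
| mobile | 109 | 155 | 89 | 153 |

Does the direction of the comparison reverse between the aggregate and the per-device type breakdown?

Desktop: Campaign Red 556/3813 = 14.6%, the carousel ad 143/2328 = 6.1% → Campaign Red
Tablet: Campaign Red 361/916 = 39.4%, the carousel ad 294/1080 = 27.2% → Campaign Red
Mobile: Campaign Red 109/155 = 70.3%, the carousel ad 89/153 = 58.2% → Campaign Red
Overall: Campaign Red 1026/4884 = 21.0%, the carousel ad 526/3561 = 14.8% → Campaign Red
Campaign Red wins overall and in every device group — no reversal.

No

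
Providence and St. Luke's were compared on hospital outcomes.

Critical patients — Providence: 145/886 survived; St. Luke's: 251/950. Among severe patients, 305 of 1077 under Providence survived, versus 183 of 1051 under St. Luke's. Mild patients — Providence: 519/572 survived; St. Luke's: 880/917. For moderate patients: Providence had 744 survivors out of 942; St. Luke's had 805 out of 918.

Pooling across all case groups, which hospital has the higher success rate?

Critical: Providence 145/886 = 16.4%, St. Luke's 251/950 = 26.4% → St. Luke's
Severe: Providence 305/1077 = 28.3%, St. Luke's 183/1051 = 17.4% → Providence
Mild: Providence 519/572 = 90.7%, St. Luke's 880/917 = 96.0% → St. Luke's
Moderate: Providence 744/942 = 79.0%, St. Luke's 805/918 = 87.7% → St. Luke's
Overall: Providence 1713/3477 = 49.3%, St. Luke's 2119/3836 = 55.2% → St. Luke's
(Neither sweeps every case group, but St. Luke's has the higher pooled rate.)

St. Luke's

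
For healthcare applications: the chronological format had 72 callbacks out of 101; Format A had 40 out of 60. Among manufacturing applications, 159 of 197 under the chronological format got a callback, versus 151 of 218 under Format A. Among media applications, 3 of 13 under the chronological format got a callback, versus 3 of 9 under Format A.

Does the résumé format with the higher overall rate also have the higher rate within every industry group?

No

Healthcare: the chronological format 72/101 = 71.3%, Format A 40/60 = 66.7% → the chronological format
Manufacturing: the chronological format 159/197 = 80.7%, Format A 151/218 = 69.3% → the chronological format
Media: the chronological format 3/13 = 23.1%, Format A 3/9 = 33.3% → Format A
Overall: the chronological format 234/311 = 75.2%, Format A 194/287 = 67.6% → the chronological format
Neither sweeps: the chronological format wins 2 of 3 groups, Format A wins 1. The chronological format wins overall but not every group — no Simpson reversal.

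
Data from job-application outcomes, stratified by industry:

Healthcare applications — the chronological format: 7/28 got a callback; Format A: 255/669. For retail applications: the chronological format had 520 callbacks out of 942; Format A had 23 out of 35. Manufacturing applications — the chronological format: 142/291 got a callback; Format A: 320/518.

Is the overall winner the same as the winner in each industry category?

Healthcare: the chronological format 7/28 = 25.0%, Format A 255/669 = 38.1% → Format A
Retail: the chronological format 520/942 = 55.2%, Format A 23/35 = 65.7% → Format A
Manufacturing: the chronological format 142/291 = 48.8%, Format A 320/518 = 61.8% → Format A
Overall: the chronological format 669/1261 = 53.1%, Format A 598/1222 = 48.9% → the chronological format
Format A wins each industry group but the chronological format wins overall — the comparison reverses. Format A's applications skew toward healthcare, which has a lower base rate.

No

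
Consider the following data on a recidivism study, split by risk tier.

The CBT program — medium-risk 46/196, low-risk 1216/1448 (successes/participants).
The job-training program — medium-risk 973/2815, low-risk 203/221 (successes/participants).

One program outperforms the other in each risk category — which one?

Medium-risk: the CBT program 46/196 = 23.5%, the job-training program 973/2815 = 34.6% → the job-training program
Low-risk: the CBT program 1216/1448 = 84.0%, the job-training program 203/221 = 91.9% → the job-training program
The job-training program has the higher rate in both groups.

the job-training program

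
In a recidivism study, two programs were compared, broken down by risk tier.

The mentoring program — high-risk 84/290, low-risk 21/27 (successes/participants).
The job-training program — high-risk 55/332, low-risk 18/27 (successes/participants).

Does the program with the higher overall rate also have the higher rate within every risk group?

Yes

High-risk: the mentoring program 84/290 = 29.0%, the job-training program 55/332 = 16.6% → the mentoring program
Low-risk: the mentoring program 21/27 = 77.8%, the job-training program 18/27 = 66.7% → the mentoring program
Overall: the mentoring program 105/317 = 33.1%, the job-training program 73/359 = 20.3% → the mentoring program
The mentoring program wins overall and in every risk group — no reversal.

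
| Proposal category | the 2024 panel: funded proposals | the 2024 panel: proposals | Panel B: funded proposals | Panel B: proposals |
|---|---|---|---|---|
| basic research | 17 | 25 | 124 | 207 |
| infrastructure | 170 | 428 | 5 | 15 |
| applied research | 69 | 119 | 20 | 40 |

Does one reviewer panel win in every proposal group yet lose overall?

Basic research: the 2024 panel 17/25 = 68.0%, Panel B 124/207 = 59.9% → the 2024 panel
Infrastructure: the 2024 panel 170/428 = 39.7%, Panel B 5/15 = 33.3% → the 2024 panel
Applied research: the 2024 panel 69/119 = 58.0%, Panel B 20/40 = 50.0% → the 2024 panel
Overall: the 2024 panel 256/572 = 44.8%, Panel B 149/262 = 56.9% → Panel B
The 2024 panel wins each proposal group but Panel B wins overall — the comparison reverses. The 2024 panel's proposals skew toward infrastructure, which has a lower base rate.

Yes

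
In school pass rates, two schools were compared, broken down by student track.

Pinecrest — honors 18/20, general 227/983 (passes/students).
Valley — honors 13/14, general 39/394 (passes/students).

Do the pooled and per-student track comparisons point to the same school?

Honors: Pinecrest 18/20 = 90.0%, Valley 13/14 = 92.9% → Valley
General: Pinecrest 227/983 = 23.1%, Valley 39/394 = 9.9% → Pinecrest
Overall: Pinecrest 245/1003 = 24.4%, Valley 52/408 = 12.7% → Pinecrest
Neither sweeps: Pinecrest wins 1 of 2 groups, Valley wins 1. Pinecrest wins overall but not every group — no Simpson reversal.

No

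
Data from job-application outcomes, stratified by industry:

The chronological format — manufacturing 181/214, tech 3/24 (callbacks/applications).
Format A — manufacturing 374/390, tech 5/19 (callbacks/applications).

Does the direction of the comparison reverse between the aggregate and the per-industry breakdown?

Manufacturing: the chronological format 181/214 = 84.6%, Format A 374/390 = 95.9% → Format A
Tech: the chronological format 3/24 = 12.5%, Format A 5/19 = 26.3% → Format A
Overall: the chronological format 184/238 = 77.3%, Format A 379/409 = 92.7% → Format A
Format A wins overall and in every industry group — no reversal.

No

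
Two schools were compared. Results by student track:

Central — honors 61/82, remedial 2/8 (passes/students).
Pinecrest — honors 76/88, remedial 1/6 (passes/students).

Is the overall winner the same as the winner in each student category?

Honors: Central 61/82 = 74.4%, Pinecrest 76/88 = 86.4% → Pinecrest
Remedial: Central 2/8 = 25.0%, Pinecrest 1/6 = 16.7% → Central
Overall: Central 63/90 = 70.0%, Pinecrest 77/94 = 81.9% → Pinecrest
Neither sweeps: Central wins 1 of 2 groups, Pinecrest wins 1. Pinecrest wins overall but not every group — no Simpson reversal.

No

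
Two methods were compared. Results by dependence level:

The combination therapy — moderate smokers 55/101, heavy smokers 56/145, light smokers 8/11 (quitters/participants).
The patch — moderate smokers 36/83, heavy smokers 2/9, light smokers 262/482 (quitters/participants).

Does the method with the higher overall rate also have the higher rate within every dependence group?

No

Moderate smokers: the combination therapy 55/101 = 54.5%, the patch 36/83 = 43.4% → the combination therapy
Heavy smokers: the combination therapy 56/145 = 38.6%, the patch 2/9 = 22.2% → the combination therapy
Light smokers: the combination therapy 8/11 = 72.7%, the patch 262/482 = 54.4% → the combination therapy
Overall: the combination therapy 119/257 = 46.3%, the patch 300/574 = 52.3% → the patch
The combination therapy wins each dependence group but the patch wins overall — the comparison reverses. The combination therapy's participants skew toward heavy smokers, which has a lower base rate.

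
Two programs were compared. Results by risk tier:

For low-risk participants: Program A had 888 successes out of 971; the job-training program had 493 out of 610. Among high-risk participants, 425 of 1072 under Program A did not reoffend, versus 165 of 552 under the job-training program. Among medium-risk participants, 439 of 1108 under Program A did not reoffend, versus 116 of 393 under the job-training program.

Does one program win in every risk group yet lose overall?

Low-risk: Program A 888/971 = 91.5%, the job-training program 493/610 = 80.8% → Program A
High-risk: Program A 425/1072 = 39.6%, the job-training program 165/552 = 29.9% → Program A
Medium-risk: Program A 439/1108 = 39.6%, the job-training program 116/393 = 29.5% → Program A
Overall: Program A 1752/3151 = 55.6%, the job-training program 774/1555 = 49.8% → Program A
Program A wins overall and in every risk group — no reversal.

No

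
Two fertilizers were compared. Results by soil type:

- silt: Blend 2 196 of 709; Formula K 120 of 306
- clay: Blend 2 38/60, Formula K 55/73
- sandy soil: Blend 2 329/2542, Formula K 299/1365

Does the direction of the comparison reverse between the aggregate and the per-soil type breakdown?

No

Silt: Blend 2 196/709 = 27.6%, Formula K 120/306 = 39.2% → Formula K
Clay: Blend 2 38/60 = 63.3%, Formula K 55/73 = 75.3% → Formula K
Sandy soil: Blend 2 329/2542 = 12.9%, Formula K 299/1365 = 21.9% → Formula K
Overall: Blend 2 563/3311 = 17.0%, Formula K 474/1744 = 27.2% → Formula K
Formula K wins overall and in every soil group — no reversal.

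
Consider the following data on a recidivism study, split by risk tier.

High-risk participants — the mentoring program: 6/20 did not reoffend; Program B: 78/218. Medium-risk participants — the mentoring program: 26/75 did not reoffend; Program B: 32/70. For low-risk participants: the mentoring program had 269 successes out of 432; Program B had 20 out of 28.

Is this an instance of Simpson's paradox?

High-risk: the mentoring program 6/20 = 30.0%, Program B 78/218 = 35.8% → Program B
Medium-risk: the mentoring program 26/75 = 34.7%, Program B 32/70 = 45.7% → Program B
Low-risk: the mentoring program 269/432 = 62.3%, Program B 20/28 = 71.4% → Program B
Overall: the mentoring program 301/527 = 57.1%, Program B 130/316 = 41.1% → the mentoring program
Program B wins each risk group but the mentoring program wins overall — the comparison reverses. Program B's participants skew toward high-risk, which has a lower base rate.

Yes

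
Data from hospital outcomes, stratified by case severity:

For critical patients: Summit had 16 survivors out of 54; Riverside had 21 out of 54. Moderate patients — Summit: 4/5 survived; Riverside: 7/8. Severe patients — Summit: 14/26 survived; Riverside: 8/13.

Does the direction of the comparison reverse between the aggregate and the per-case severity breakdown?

Critical: Summit 16/54 = 29.6%, Riverside 21/54 = 38.9% → Riverside
Moderate: Summit 4/5 = 80.0%, Riverside 7/8 = 87.5% → Riverside
Severe: Summit 14/26 = 53.8%, Riverside 8/13 = 61.5% → Riverside
Overall: Summit 34/85 = 40.0%, Riverside 36/75 = 48.0% → Riverside
Riverside wins overall and in every case group — no reversal.

No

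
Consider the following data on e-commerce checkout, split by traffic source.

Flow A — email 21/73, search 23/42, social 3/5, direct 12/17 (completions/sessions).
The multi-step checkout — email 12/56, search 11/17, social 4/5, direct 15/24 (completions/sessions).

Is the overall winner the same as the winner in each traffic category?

No

Email: Flow A 21/73 = 28.8%, the multi-step checkout 12/56 = 21.4% → Flow A
Search: Flow A 23/42 = 54.8%, the multi-step checkout 11/17 = 64.7% → the multi-step checkout
Social: Flow A 3/5 = 60.0%, the multi-step checkout 4/5 = 80.0% → the multi-step checkout
Direct: Flow A 12/17 = 70.6%, the multi-step checkout 15/24 = 62.5% → Flow A
Overall: Flow A 59/137 = 43.1%, the multi-step checkout 42/102 = 41.2% → Flow A
Neither sweeps: Flow A wins 2 of 4 groups, the multi-step checkout wins 2. Flow A wins overall but not every group — no Simpson reversal.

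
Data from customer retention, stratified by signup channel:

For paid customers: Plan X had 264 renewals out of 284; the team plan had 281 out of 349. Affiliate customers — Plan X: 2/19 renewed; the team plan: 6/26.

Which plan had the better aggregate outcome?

Paid: Plan X 264/284 = 93.0%, the team plan 281/349 = 80.5% → Plan X
Affiliate: Plan X 2/19 = 10.5%, the team plan 6/26 = 23.1% → the team plan
Overall: Plan X 266/303 = 87.8%, the team plan 287/375 = 76.5% → Plan X
(Neither sweeps every signup group, but Plan X has the higher pooled rate.)

Plan X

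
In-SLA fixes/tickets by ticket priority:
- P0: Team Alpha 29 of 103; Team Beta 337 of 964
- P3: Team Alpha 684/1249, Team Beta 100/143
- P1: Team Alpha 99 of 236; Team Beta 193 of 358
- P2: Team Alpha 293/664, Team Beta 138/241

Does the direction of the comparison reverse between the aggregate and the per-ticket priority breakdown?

Yes

P0: Team Alpha 29/103 = 28.2%, Team Beta 337/964 = 35.0% → Team Beta
P3: Team Alpha 684/1249 = 54.8%, Team Beta 100/143 = 69.9% → Team Beta
P1: Team Alpha 99/236 = 41.9%, Team Beta 193/358 = 53.9% → Team Beta
P2: Team Alpha 293/664 = 44.1%, Team Beta 138/241 = 57.3% → Team Beta
Overall: Team Alpha 1105/2252 = 49.1%, Team Beta 768/1706 = 45.0% → Team Alpha
Team Beta wins each ticket group but Team Alpha wins overall — the comparison reverses. Team Beta's tickets skew toward P0, which has a lower base rate.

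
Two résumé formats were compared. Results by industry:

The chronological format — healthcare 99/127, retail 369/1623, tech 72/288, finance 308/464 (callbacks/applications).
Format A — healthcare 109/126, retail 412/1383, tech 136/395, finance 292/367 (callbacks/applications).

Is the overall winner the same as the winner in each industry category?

Healthcare: the chronological format 99/127 = 78.0%, Format A 109/126 = 86.5% → Format A
Retail: the chronological format 369/1623 = 22.7%, Format A 412/1383 = 29.8% → Format A
Tech: the chronological format 72/288 = 25.0%, Format A 136/395 = 34.4% → Format A
Finance: the chronological format 308/464 = 66.4%, Format A 292/367 = 79.6% → Format A
Overall: the chronological format 848/2502 = 33.9%, Format A 949/2271 = 41.8% → Format A
Format A wins overall and in every industry group — no reversal.

Yes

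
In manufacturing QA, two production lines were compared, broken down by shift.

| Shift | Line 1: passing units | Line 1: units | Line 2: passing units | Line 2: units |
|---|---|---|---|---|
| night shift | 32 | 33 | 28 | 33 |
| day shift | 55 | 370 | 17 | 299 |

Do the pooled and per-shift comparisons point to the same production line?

Night shift: Line 1 32/33 = 97.0%, Line 2 28/33 = 84.8% → Line 1
Day shift: Line 1 55/370 = 14.9%, Line 2 17/299 = 5.7% → Line 1
Overall: Line 1 87/403 = 21.6%, Line 2 45/332 = 13.6% → Line 1
Line 1 wins overall and in every shift group — no reversal.

Yes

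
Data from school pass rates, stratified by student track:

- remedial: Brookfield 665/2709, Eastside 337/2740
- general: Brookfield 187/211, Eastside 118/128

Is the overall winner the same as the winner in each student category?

No

Remedial: Brookfield 665/2709 = 24.5%, Eastside 337/2740 = 12.3% → Brookfield
General: Brookfield 187/211 = 88.6%, Eastside 118/128 = 92.2% → Eastside
Overall: Brookfield 852/2920 = 29.2%, Eastside 455/2868 = 15.9% → Brookfield
Neither sweeps: Brookfield wins 1 of 2 groups, Eastside wins 1. Brookfield wins overall but not every group — no Simpson reversal.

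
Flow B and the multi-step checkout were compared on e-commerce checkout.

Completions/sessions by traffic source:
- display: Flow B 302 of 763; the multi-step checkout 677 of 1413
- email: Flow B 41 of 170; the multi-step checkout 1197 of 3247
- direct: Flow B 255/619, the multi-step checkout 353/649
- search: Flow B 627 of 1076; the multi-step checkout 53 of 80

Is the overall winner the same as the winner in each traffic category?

Display: Flow B 302/763 = 39.6%, the multi-step checkout 677/1413 = 47.9% → the multi-step checkout
Email: Flow B 41/170 = 24.1%, the multi-step checkout 1197/3247 = 36.9% → the multi-step checkout
Direct: Flow B 255/619 = 41.2%, the multi-step checkout 353/649 = 54.4% → the multi-step checkout
Search: Flow B 627/1076 = 58.3%, the multi-step checkout 53/80 = 66.2% → the multi-step checkout
Overall: Flow B 1225/2628 = 46.6%, the multi-step checkout 2280/5389 = 42.3% → Flow B
The multi-step checkout wins each traffic group but Flow B wins overall — the comparison reverses. The multi-step checkout's sessions skew toward email, which has a lower base rate.

No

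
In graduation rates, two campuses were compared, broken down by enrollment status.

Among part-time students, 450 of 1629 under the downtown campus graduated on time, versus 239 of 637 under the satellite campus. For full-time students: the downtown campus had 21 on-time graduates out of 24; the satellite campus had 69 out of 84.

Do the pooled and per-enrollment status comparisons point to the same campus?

No

Part-time: the downtown campus 450/1629 = 27.6%, the satellite campus 239/637 = 37.5% → the satellite campus
Full-time: the downtown campus 21/24 = 87.5%, the satellite campus 69/84 = 82.1% → the downtown campus
Overall: the downtown campus 471/1653 = 28.5%, the satellite campus 308/721 = 42.7% → the satellite campus
Neither sweeps: the downtown campus wins 1 of 2 groups, the satellite campus wins 1. The satellite campus wins overall but not every group — no Simpson reversal.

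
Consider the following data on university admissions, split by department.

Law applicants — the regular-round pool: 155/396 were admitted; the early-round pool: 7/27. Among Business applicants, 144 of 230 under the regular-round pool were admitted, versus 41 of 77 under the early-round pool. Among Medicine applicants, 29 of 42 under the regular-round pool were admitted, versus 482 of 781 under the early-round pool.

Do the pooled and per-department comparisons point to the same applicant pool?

Law: the regular-round pool 155/396 = 39.1%, the early-round pool 7/27 = 25.9% → the regular-round pool
Business: the regular-round pool 144/230 = 62.6%, the early-round pool 41/77 = 53.2% → the regular-round pool
Medicine: the regular-round pool 29/42 = 69.0%, the early-round pool 482/781 = 61.7% → the regular-round pool
Overall: the regular-round pool 328/668 = 49.1%, the early-round pool 530/885 = 59.9% → the early-round pool
The regular-round pool wins each department group but the early-round pool wins overall — the comparison reverses. The regular-round pool's applicants skew toward Law, which has a lower base rate.

No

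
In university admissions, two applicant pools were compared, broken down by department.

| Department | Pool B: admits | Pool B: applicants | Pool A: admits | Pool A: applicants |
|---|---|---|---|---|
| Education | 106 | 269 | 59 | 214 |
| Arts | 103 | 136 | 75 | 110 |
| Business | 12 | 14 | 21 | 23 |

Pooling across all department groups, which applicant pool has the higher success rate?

Pool B

Education: Pool B 106/269 = 39.4%, Pool A 59/214 = 27.6% → Pool B
Arts: Pool B 103/136 = 75.7%, Pool A 75/110 = 68.2% → Pool B
Business: Pool B 12/14 = 85.7%, Pool A 21/23 = 91.3% → Pool A
Overall: Pool B 221/419 = 52.7%, Pool A 155/347 = 44.7% → Pool B
(Neither sweeps every department group, but Pool B has the higher pooled rate.)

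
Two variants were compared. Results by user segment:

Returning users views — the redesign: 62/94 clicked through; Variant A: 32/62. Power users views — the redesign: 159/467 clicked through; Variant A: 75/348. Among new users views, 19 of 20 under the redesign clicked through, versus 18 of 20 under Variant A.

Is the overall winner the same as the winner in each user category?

Returning users: the redesign 62/94 = 66.0%, Variant A 32/62 = 51.6% → the redesign
Power users: the redesign 159/467 = 34.0%, Variant A 75/348 = 21.6% → the redesign
New users: the redesign 19/20 = 95.0%, Variant A 18/20 = 90.0% → the redesign
Overall: the redesign 240/581 = 41.3%, Variant A 125/430 = 29.1% → the redesign
The redesign wins overall and in every user group — no reversal.

Yes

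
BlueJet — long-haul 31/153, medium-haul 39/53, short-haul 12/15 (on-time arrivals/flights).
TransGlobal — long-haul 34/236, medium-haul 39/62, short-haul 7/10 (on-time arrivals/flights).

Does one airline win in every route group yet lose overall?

Long-haul: BlueJet 31/153 = 20.3%, TransGlobal 34/236 = 14.4% → BlueJet
Medium-haul: BlueJet 39/53 = 73.6%, TransGlobal 39/62 = 62.9% → BlueJet
Short-haul: BlueJet 12/15 = 80.0%, TransGlobal 7/10 = 70.0% → BlueJet
Overall: BlueJet 82/221 = 37.1%, TransGlobal 80/308 = 26.0% → BlueJet
BlueJet wins overall and in every route group — no reversal.

No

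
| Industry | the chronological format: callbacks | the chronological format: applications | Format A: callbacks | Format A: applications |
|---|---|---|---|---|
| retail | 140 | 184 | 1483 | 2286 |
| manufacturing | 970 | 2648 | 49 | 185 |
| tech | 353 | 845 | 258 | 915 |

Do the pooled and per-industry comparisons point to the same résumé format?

Retail: the chronological format 140/184 = 76.1%, Format A 1483/2286 = 64.9% → the chronological format
Manufacturing: the chronological format 970/2648 = 36.6%, Format A 49/185 = 26.5% → the chronological format
Tech: the chronological format 353/845 = 41.8%, Format A 258/915 = 28.2% → the chronological format
Overall: the chronological format 1463/3677 = 39.8%, Format A 1790/3386 = 52.9% → Format A
The chronological format wins each industry group but Format A wins overall — the comparison reverses. The chronological format's applications skew toward manufacturing, which has a lower base rate.

No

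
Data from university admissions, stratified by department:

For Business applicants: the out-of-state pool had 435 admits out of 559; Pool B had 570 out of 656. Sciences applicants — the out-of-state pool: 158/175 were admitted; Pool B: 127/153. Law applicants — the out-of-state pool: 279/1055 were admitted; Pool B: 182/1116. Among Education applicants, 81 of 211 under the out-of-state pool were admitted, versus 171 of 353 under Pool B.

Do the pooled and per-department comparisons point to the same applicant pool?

Business: the out-of-state pool 435/559 = 77.8%, Pool B 570/656 = 86.9% → Pool B
Sciences: the out-of-state pool 158/175 = 90.3%, Pool B 127/153 = 83.0% → the out-of-state pool
Law: the out-of-state pool 279/1055 = 26.4%, Pool B 182/1116 = 16.3% → the out-of-state pool
Education: the out-of-state pool 81/211 = 38.4%, Pool B 171/353 = 48.4% → Pool B
Overall: the out-of-state pool 953/2000 = 47.6%, Pool B 1050/2278 = 46.1% → the out-of-state pool
Neither sweeps: the out-of-state pool wins 2 of 4 groups, Pool B wins 2. The out-of-state pool wins overall but not every group — no Simpson reversal.

No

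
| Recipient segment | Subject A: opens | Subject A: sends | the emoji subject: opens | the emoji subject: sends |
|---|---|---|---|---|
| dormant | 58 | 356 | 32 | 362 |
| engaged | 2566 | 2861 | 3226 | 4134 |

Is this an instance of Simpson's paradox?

No

Dormant: Subject A 58/356 = 16.3%, the emoji subject 32/362 = 8.8% → Subject A
Engaged: Subject A 2566/2861 = 89.7%, the emoji subject 3226/4134 = 78.0% → Subject A
Overall: Subject A 2624/3217 = 81.6%, the emoji subject 3258/4496 = 72.5% → Subject A
Subject A wins overall and in every recipient group — no reversal.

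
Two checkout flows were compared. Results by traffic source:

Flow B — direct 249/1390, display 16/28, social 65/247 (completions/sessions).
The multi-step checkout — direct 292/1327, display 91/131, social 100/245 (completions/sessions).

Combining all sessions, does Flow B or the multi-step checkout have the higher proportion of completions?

the multi-step checkout

Direct: Flow B 249/1390 = 17.9%, the multi-step checkout 292/1327 = 22.0% → the multi-step checkout
Display: Flow B 16/28 = 57.1%, the multi-step checkout 91/131 = 69.5% → the multi-step checkout
Social: Flow B 65/247 = 26.3%, the multi-step checkout 100/245 = 40.8% → the multi-step checkout
Overall: Flow B 330/1665 = 19.8%, the multi-step checkout 483/1703 = 28.4% → the multi-step checkout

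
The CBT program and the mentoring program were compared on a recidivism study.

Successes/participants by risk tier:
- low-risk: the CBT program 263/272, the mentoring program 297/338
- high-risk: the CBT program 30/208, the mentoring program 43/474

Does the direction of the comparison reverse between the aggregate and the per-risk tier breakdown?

No

Low-risk: the CBT program 263/272 = 96.7%, the mentoring program 297/338 = 87.9% → the CBT program
High-risk: the CBT program 30/208 = 14.4%, the mentoring program 43/474 = 9.1% → the CBT program
Overall: the CBT program 293/480 = 61.0%, the mentoring program 340/812 = 41.9% → the CBT program
The CBT program wins overall and in every risk group — no reversal.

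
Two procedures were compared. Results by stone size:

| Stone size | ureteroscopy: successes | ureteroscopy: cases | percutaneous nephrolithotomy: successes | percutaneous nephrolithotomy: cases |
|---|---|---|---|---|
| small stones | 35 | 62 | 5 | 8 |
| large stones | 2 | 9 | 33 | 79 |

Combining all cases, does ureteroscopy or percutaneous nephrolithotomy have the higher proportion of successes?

Small stones: ureteroscopy 35/62 = 56.5%, percutaneous nephrolithotomy 5/8 = 62.5% → percutaneous nephrolithotomy
Large stones: ureteroscopy 2/9 = 22.2%, percutaneous nephrolithotomy 33/79 = 41.8% → percutaneous nephrolithotomy
Overall: ureteroscopy 37/71 = 52.1%, percutaneous nephrolithotomy 38/87 = 43.7% → ureteroscopy
(Percutaneous nephrolithotomy wins every stone group but ureteroscopy wins overall — percutaneous nephrolithotomy's cases skew toward the low-rate large stones group.)

ureteroscopy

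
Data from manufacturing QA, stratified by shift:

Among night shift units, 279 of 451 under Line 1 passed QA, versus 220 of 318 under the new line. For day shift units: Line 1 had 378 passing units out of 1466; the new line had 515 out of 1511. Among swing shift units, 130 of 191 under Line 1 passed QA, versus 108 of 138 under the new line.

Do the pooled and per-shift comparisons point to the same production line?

Night shift: Line 1 279/451 = 61.9%, the new line 220/318 = 69.2% → the new line
Day shift: Line 1 378/1466 = 25.8%, the new line 515/1511 = 34.1% → the new line
Swing shift: Line 1 130/191 = 68.1%, the new line 108/138 = 78.3% → the new line
Overall: Line 1 787/2108 = 37.3%, the new line 843/1967 = 42.9% → the new line
The new line wins overall and in every shift group — no reversal.

Yes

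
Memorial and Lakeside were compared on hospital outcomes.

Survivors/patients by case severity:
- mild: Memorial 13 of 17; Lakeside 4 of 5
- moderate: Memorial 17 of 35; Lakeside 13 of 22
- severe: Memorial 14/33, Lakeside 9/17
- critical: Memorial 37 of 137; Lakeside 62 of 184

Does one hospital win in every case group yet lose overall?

No

Mild: Memorial 13/17 = 76.5%, Lakeside 4/5 = 80.0% → Lakeside
Moderate: Memorial 17/35 = 48.6%, Lakeside 13/22 = 59.1% → Lakeside
Severe: Memorial 14/33 = 42.4%, Lakeside 9/17 = 52.9% → Lakeside
Critical: Memorial 37/137 = 27.0%, Lakeside 62/184 = 33.7% → Lakeside
Overall: Memorial 81/222 = 36.5%, Lakeside 88/228 = 38.6% → Lakeside
Lakeside wins overall and in every case group — no reversal.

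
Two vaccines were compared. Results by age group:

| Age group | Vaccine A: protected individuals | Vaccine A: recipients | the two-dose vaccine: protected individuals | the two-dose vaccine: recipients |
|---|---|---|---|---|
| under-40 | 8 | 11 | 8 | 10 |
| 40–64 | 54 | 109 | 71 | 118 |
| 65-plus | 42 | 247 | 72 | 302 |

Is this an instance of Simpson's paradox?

No

Under-40: Vaccine A 8/11 = 72.7%, the two-dose vaccine 8/10 = 80.0% → the two-dose vaccine
40–64: Vaccine A 54/109 = 49.5%, the two-dose vaccine 71/118 = 60.2% → the two-dose vaccine
65-plus: Vaccine A 42/247 = 17.0%, the two-dose vaccine 72/302 = 23.8% → the two-dose vaccine
Overall: Vaccine A 104/367 = 28.3%, the two-dose vaccine 151/430 = 35.1% → the two-dose vaccine
The two-dose vaccine wins overall and in every age group — no reversal.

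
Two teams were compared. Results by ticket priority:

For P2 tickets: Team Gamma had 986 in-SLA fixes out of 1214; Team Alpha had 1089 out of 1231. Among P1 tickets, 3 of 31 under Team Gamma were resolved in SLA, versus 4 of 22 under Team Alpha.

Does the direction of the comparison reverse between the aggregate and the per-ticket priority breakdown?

P2: Team Gamma 986/1214 = 81.2%, Team Alpha 1089/1231 = 88.5% → Team Alpha
P1: Team Gamma 3/31 = 9.7%, Team Alpha 4/22 = 18.2% → Team Alpha
Overall: Team Gamma 989/1245 = 79.4%, Team Alpha 1093/1253 = 87.2% → Team Alpha
Team Alpha wins overall and in every ticket group — no reversal.

No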